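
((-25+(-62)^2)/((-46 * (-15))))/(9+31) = 1273/9200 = 0.14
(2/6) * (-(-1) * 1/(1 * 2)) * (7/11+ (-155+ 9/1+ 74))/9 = -785/594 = -1.32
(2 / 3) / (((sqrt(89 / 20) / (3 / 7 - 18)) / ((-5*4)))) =111.06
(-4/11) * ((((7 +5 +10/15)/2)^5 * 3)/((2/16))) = -79235168/891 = -88928.36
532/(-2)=-266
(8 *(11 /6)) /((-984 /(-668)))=3674 /369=9.96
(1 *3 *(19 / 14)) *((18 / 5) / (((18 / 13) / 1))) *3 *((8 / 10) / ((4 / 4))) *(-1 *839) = -3730194 / 175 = -21315.39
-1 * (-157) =157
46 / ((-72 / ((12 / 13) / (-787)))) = 23 / 30693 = 0.00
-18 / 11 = -1.64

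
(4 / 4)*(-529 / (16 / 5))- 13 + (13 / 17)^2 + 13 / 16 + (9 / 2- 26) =-57342 / 289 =-198.42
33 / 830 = 0.04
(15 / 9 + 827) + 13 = 2525 / 3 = 841.67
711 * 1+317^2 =101200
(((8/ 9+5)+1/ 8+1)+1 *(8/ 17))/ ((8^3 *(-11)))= -9161/ 6893568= -0.00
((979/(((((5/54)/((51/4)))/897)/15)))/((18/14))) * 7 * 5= 98753820165/2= 49376910082.50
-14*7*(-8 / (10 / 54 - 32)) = -21168 / 859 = -24.64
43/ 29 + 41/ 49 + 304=435280/ 1421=306.32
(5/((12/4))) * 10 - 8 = 26/3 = 8.67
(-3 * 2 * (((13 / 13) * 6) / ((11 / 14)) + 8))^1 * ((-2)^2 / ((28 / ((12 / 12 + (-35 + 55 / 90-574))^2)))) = -10279622054 / 2079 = -4944503.15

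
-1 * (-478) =478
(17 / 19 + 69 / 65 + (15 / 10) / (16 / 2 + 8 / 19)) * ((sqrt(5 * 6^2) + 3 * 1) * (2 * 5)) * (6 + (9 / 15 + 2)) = 21762687 / 39520 + 21762687 * sqrt(5) / 19760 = 3013.37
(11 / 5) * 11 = 121 / 5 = 24.20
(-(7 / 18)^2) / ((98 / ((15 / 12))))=-5 / 2592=-0.00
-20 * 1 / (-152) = 0.13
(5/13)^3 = 125/2197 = 0.06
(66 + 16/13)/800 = 437/5200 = 0.08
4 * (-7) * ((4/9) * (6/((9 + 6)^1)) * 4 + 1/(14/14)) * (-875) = 377300/9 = 41922.22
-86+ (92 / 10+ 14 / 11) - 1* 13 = -4869 / 55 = -88.53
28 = 28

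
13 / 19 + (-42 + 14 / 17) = -13079 / 323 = -40.49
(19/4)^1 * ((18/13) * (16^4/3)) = 143675.08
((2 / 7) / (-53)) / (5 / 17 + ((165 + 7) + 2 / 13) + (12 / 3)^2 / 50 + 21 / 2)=-22100 / 751316181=-0.00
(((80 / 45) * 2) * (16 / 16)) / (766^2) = 8 / 1320201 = 0.00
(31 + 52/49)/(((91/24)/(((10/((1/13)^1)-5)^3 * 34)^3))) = 11041149616241455078125000000/4459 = 2476149274779424776435299.00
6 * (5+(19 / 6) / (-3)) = 71 / 3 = 23.67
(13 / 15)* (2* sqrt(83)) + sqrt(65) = sqrt(65) + 26* sqrt(83) / 15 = 23.85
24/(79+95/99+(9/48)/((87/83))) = 1102464/3681241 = 0.30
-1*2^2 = -4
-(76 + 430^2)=-184976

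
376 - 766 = -390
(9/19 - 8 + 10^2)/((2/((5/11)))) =8785/418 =21.02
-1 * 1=-1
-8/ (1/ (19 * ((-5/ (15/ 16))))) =2432/ 3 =810.67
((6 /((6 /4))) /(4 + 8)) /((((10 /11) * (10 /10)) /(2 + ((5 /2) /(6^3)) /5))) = 1903 /2592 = 0.73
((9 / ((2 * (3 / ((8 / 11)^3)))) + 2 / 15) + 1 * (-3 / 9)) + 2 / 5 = 5171 / 6655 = 0.78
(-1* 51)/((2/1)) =-51/2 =-25.50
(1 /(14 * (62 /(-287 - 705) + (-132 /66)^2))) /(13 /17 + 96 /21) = 136 /40005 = 0.00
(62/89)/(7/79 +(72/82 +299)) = 100409/43235844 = 0.00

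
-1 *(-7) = 7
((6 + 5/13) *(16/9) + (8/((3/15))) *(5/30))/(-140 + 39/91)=-14756/114309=-0.13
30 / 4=15 / 2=7.50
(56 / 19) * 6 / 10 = 168 / 95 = 1.77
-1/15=-0.07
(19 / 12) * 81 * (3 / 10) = 1539 / 40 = 38.48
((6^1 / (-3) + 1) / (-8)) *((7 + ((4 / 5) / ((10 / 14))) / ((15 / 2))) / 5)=2681 / 15000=0.18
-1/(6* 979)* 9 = -3/1958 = -0.00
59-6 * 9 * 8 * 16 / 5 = -6617 / 5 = -1323.40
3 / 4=0.75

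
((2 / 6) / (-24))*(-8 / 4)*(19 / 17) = 19 / 612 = 0.03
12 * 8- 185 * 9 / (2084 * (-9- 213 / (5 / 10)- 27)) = 30810411 / 320936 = 96.00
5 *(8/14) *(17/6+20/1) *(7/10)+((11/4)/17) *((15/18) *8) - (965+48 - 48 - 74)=-43057/51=-844.25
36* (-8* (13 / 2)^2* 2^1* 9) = -219024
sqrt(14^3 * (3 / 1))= 14 * sqrt(42)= 90.73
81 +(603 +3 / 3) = 685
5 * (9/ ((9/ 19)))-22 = 73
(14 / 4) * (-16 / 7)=-8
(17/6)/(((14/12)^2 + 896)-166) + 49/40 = 1294201/1053160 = 1.23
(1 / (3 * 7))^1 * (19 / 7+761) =1782 / 49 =36.37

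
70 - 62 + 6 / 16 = 67 / 8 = 8.38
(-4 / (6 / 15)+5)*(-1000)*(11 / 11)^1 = 5000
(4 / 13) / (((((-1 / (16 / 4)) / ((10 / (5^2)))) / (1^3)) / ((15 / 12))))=-8 / 13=-0.62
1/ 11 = 0.09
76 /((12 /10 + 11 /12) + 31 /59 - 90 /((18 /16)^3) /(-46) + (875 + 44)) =167073840 /2029103473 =0.08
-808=-808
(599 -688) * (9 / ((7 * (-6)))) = 267 / 14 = 19.07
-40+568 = 528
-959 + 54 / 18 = -956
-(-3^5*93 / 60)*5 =7533 / 4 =1883.25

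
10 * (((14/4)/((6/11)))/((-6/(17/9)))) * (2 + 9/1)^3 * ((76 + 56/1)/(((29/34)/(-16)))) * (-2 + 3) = 52128987680/783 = 66575974.05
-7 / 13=-0.54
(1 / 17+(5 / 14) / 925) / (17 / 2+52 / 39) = 7821 / 1298885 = 0.01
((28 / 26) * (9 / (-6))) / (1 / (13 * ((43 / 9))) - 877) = 903 / 490234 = 0.00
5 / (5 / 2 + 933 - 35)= 10 / 1801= 0.01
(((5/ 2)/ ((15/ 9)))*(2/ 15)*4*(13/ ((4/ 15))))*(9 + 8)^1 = 663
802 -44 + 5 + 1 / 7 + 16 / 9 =48190 / 63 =764.92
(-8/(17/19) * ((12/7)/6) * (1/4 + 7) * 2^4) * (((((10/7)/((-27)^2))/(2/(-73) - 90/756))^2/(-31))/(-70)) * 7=-7516874240/43915100849361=-0.00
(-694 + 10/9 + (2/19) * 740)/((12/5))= -131455/513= -256.25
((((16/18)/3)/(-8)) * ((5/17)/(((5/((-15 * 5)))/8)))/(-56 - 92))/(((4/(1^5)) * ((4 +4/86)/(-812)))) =7525/16983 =0.44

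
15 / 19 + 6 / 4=87 / 38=2.29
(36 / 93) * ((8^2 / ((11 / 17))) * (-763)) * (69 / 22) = -343679616 / 3751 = -91623.46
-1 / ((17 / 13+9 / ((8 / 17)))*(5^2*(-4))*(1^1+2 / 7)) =182 / 478125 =0.00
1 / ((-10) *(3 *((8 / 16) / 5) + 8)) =-1 / 83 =-0.01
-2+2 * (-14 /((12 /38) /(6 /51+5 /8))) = -13841 /204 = -67.85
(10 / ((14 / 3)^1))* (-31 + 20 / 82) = -18915 / 287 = -65.91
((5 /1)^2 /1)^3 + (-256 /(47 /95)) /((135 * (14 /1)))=15624.73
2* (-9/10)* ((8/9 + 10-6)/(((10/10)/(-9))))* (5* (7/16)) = 693/4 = 173.25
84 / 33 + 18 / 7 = 394 / 77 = 5.12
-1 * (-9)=9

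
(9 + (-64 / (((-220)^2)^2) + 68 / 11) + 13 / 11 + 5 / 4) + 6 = 216079531 / 9150625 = 23.61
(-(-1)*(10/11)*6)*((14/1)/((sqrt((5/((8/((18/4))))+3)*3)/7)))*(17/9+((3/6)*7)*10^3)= 247093280*sqrt(31)/3069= 448275.39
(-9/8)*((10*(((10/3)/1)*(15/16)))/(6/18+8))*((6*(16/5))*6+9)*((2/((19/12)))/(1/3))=-150903/76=-1985.57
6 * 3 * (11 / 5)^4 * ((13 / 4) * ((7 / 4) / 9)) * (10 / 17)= 1332331 / 8500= 156.74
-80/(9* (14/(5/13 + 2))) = -1.51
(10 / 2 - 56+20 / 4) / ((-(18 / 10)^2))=1150 / 81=14.20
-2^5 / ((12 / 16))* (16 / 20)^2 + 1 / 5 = -2033 / 75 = -27.11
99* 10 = 990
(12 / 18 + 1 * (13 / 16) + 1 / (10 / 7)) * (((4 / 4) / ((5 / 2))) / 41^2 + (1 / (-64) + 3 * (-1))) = -6.57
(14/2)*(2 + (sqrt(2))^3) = 14 + 14*sqrt(2) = 33.80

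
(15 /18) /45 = 1 /54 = 0.02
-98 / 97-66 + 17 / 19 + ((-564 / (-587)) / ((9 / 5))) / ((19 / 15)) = -71070637 / 1081841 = -65.69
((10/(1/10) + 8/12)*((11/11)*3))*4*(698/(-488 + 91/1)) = -843184/397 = -2123.89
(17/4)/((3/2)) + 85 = 527/6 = 87.83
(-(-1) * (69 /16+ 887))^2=203376121 /256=794437.97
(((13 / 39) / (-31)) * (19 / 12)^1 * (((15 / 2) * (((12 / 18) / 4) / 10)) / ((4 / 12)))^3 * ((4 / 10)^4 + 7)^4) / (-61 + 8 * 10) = -1115257116408483 / 9687500000000000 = -0.12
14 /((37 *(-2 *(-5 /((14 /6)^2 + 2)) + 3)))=938 /10767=0.09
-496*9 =-4464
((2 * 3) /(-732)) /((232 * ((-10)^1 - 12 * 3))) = 1 /1301984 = 0.00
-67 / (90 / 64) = -2144 / 45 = -47.64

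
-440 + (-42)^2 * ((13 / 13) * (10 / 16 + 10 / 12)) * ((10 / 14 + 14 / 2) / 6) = 5735 / 2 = 2867.50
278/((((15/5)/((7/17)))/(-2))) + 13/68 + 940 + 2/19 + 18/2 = 3383681/3876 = 872.98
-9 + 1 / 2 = -17 / 2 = -8.50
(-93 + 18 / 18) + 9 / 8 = -727 / 8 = -90.88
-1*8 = -8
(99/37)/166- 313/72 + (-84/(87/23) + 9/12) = -25.79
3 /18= 1 /6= 0.17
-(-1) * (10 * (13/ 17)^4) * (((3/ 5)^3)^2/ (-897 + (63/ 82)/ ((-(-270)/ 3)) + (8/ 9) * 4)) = -0.00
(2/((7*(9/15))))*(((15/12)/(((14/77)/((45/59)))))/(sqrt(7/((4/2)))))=4125*sqrt(14)/11564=1.33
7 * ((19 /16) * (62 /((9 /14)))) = 28861 /36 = 801.69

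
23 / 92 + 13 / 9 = 61 / 36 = 1.69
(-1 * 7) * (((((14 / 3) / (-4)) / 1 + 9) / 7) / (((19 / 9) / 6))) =-423 / 19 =-22.26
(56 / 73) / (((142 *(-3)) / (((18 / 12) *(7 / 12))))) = -49 / 31098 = -0.00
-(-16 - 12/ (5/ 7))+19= 259/ 5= 51.80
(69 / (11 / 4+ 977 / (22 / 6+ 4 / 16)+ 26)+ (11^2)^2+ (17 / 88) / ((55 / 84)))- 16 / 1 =925565938827 / 63284210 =14625.54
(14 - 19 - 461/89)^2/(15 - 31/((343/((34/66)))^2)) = 6.91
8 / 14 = 4 / 7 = 0.57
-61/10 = -6.10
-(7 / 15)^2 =-0.22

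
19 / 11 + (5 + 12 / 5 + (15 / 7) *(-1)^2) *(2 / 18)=9659 / 3465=2.79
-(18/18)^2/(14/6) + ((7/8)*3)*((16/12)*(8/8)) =43/14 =3.07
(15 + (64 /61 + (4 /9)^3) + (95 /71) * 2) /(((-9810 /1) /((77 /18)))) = -914734667 /111503171484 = -0.01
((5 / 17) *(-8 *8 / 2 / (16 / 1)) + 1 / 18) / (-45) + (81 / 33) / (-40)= -30007 / 605880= -0.05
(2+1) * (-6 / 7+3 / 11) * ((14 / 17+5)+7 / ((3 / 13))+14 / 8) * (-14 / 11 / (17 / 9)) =284715 / 6358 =44.78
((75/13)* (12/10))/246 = 15/533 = 0.03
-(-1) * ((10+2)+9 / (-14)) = 159 / 14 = 11.36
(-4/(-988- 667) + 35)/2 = 57929/3310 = 17.50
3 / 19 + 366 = 6957 / 19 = 366.16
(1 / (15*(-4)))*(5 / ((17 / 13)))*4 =-13 / 51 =-0.25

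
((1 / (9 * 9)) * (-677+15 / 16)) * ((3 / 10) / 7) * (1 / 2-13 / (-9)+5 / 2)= -10817 / 6804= -1.59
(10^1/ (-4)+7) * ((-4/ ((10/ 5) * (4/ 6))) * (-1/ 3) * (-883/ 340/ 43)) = -7947/ 29240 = -0.27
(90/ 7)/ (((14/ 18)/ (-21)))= -2430/ 7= -347.14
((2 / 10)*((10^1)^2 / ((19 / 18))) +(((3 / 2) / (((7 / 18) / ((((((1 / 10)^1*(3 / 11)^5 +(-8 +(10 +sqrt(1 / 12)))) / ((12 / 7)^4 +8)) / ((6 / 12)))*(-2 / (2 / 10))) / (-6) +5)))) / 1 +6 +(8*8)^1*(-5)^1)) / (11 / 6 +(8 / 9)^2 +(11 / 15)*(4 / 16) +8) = -25.35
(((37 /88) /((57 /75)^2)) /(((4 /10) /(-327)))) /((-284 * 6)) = 12603125 /36088448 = 0.35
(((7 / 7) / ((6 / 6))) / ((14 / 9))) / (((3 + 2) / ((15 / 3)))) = 9 / 14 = 0.64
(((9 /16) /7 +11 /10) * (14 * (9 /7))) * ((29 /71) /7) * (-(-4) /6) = 57507 /69580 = 0.83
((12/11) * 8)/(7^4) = 0.00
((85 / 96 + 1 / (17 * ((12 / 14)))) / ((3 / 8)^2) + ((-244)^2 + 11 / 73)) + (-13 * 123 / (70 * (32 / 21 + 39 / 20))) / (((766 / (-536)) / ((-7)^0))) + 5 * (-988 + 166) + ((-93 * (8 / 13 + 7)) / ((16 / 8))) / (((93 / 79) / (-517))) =11410653207976657 / 54090432006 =210955.11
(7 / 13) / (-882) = -1 / 1638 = -0.00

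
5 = 5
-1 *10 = -10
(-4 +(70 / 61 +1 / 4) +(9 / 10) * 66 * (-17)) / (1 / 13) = -16056703 / 1220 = -13161.23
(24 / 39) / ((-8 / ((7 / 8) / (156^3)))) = -7 / 394827264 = -0.00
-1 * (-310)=310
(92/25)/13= 92/325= 0.28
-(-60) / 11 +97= 1127 / 11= 102.45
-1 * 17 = -17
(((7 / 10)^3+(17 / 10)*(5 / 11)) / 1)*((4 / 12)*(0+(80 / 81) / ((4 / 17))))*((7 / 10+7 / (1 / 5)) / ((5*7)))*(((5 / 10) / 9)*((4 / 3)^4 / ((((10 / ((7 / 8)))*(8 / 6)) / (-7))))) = -57932651 / 451068750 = -0.13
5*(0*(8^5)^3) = 0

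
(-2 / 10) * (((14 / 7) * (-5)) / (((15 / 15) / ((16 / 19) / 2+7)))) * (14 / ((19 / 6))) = 23688 / 361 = 65.62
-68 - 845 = -913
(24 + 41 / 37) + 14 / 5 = 5163 / 185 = 27.91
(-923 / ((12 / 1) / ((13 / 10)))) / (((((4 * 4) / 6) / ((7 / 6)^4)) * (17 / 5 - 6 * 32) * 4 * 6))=0.02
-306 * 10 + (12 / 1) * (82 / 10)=-2961.60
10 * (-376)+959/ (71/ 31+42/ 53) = -17468763/ 5065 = -3448.92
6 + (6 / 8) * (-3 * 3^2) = -57 / 4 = -14.25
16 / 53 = 0.30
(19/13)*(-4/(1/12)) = -912/13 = -70.15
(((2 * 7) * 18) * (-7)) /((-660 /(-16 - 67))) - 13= -12916 /55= -234.84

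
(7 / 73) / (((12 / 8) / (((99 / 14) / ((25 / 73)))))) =1.32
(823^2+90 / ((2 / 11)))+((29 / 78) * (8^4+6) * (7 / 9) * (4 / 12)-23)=714140806 / 1053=678196.40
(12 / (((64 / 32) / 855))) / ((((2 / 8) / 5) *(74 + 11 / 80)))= 912000 / 659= 1383.92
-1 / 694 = -0.00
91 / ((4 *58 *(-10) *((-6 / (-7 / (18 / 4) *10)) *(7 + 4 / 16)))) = -0.01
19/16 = 1.19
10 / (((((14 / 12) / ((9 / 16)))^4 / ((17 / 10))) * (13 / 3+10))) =27103491 / 422883328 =0.06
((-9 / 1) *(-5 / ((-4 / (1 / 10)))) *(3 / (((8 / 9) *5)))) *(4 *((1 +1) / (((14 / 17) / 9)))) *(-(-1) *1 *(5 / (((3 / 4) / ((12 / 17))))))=-2187 / 7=-312.43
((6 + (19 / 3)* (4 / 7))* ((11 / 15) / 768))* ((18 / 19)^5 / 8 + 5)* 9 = 14017143701 / 33278770560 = 0.42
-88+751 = 663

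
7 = 7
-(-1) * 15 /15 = 1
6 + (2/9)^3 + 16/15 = 25798/3645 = 7.08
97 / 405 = 0.24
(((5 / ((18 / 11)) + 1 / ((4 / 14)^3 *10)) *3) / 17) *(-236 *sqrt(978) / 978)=-18349 *sqrt(978) / 58680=-9.78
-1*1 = -1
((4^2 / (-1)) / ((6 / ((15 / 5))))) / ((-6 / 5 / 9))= 60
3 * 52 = 156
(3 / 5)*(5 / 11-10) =-63 / 11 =-5.73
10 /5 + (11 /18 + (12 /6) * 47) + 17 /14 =6163 /63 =97.83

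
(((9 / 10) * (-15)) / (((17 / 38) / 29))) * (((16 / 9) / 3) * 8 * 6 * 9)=-3808512 / 17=-224030.12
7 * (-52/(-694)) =182/347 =0.52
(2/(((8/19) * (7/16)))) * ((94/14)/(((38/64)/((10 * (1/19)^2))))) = 60160/17689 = 3.40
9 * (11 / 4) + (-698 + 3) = -2681 / 4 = -670.25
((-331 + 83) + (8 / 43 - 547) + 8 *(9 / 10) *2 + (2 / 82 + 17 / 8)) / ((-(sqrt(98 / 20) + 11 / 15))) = 264.09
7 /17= 0.41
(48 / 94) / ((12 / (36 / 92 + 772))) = 35530 / 1081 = 32.87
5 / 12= 0.42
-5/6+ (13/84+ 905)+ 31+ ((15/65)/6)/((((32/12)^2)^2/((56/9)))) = 87157433/93184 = 935.33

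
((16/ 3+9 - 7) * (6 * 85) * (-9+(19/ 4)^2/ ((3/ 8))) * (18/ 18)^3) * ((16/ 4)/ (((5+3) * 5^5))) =57409/ 1875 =30.62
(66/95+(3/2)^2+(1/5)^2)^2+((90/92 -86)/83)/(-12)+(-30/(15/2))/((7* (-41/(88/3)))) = 9.40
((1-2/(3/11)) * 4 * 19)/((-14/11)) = 7942/21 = 378.19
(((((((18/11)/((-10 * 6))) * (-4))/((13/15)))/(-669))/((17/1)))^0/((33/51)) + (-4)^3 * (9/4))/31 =-1567/341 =-4.60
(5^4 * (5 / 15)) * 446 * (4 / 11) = 1115000 / 33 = 33787.88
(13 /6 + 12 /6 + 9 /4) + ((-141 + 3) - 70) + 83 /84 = -8425 /42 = -200.60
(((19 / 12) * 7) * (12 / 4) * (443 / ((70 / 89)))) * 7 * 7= 36706537 / 40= 917663.42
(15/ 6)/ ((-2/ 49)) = -245/ 4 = -61.25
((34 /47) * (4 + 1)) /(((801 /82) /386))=5380840 /37647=142.93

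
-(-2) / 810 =1 / 405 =0.00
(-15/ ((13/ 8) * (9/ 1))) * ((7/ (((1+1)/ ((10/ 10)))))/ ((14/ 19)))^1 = -190/ 39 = -4.87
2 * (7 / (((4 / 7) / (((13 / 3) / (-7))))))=-15.17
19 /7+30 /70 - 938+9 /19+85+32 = -108712 /133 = -817.38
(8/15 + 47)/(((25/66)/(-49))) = -768614/125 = -6148.91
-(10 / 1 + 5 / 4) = -45 / 4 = -11.25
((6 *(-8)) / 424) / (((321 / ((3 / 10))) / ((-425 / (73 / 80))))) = 20400 / 413983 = 0.05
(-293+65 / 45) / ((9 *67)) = -2624 / 5427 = -0.48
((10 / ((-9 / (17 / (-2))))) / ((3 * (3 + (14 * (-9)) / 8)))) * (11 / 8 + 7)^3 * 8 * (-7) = 10526705 / 1296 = 8122.46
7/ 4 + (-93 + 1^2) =-361/ 4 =-90.25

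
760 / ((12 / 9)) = 570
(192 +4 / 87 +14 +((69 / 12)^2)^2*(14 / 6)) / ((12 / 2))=20465593 / 44544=459.45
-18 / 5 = -3.60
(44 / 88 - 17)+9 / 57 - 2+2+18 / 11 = -6147 / 418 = -14.71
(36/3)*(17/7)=204/7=29.14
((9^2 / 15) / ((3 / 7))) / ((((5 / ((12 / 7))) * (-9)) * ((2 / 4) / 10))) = -48 / 5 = -9.60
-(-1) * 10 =10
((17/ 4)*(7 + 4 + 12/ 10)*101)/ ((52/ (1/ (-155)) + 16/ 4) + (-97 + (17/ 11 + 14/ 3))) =-3456321/ 5376880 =-0.64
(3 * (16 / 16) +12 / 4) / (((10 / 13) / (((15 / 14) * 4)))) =234 / 7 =33.43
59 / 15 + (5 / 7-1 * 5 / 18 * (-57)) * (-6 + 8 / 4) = -2179 / 35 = -62.26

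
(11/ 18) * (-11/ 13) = -121/ 234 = -0.52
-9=-9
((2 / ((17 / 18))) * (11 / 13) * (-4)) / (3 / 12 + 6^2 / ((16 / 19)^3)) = -1622016 / 13699127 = -0.12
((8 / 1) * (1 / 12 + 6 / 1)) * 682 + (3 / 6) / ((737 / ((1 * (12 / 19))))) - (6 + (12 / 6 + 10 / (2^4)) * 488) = 1340241151 / 42009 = 31903.67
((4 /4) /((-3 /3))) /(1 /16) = -16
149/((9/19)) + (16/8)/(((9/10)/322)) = 9271/9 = 1030.11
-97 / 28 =-3.46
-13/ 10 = -1.30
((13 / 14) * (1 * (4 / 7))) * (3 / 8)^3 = 0.03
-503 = -503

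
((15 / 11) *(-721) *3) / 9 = -3605 / 11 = -327.73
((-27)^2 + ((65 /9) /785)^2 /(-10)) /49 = 14554987841 /978318810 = 14.88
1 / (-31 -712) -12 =-8917 / 743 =-12.00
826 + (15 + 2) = 843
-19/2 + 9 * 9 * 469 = 37979.50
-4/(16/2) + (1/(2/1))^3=-3/8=-0.38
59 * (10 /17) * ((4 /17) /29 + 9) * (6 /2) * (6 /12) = 3930285 /8381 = 468.95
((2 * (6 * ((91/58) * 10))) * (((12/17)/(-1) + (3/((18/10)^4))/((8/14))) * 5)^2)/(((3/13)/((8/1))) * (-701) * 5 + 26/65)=-197818978711250/99961279572303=-1.98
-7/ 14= -1/ 2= -0.50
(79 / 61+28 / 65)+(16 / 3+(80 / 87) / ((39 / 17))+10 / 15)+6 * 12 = 82920293 / 1034865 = 80.13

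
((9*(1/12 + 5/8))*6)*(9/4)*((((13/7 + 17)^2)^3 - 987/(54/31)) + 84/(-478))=3481768962320622795/899779552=3869580003.88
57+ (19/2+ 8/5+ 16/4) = 721/10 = 72.10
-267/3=-89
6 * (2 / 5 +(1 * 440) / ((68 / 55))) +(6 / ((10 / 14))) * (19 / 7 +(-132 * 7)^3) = -563266579494 / 85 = -6626665641.11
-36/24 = -3/2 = -1.50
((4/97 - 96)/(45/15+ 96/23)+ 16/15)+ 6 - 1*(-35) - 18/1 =171103/16005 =10.69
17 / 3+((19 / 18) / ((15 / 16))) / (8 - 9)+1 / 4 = 2587 / 540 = 4.79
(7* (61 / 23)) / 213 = 427 / 4899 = 0.09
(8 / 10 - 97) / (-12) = 481 / 60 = 8.02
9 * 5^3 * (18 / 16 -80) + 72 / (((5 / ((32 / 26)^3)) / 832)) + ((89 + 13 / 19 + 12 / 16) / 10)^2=-6473402539839 / 97614400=-66316.06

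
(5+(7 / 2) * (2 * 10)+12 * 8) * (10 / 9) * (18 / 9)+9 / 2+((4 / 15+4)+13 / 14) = 389.70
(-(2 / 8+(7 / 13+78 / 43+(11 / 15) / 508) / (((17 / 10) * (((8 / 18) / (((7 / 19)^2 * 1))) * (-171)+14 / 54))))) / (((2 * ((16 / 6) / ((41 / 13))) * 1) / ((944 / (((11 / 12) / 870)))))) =-131142.16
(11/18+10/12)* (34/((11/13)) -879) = -119951/99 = -1211.63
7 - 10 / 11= 67 / 11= 6.09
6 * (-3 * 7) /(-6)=21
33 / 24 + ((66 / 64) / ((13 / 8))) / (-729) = 34727 / 25272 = 1.37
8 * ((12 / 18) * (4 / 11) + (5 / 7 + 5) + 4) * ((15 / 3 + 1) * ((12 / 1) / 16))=27600 / 77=358.44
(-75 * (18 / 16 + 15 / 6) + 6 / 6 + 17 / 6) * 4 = -6433 / 6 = -1072.17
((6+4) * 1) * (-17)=-170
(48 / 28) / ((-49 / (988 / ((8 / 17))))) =-25194 / 343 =-73.45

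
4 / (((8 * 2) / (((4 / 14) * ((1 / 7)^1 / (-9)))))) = -1 / 882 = -0.00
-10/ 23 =-0.43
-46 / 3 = -15.33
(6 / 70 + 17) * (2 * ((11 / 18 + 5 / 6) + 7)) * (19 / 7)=1727024 / 2205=783.23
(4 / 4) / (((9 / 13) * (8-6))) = 13 / 18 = 0.72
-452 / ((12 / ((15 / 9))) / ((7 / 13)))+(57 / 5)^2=96.16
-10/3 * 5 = -50/3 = -16.67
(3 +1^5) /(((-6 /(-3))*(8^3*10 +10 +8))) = 1 /2569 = 0.00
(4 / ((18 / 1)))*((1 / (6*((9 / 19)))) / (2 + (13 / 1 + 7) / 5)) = 19 / 1458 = 0.01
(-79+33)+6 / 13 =-592 / 13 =-45.54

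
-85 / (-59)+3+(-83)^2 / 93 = 430817 / 5487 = 78.52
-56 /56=-1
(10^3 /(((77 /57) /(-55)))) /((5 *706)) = -28500 /2471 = -11.53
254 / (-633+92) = -254 / 541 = -0.47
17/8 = 2.12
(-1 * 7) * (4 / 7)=-4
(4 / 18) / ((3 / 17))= 1.26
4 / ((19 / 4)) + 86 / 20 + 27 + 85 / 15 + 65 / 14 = 84691 / 1995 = 42.45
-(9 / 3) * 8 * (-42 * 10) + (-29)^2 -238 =10683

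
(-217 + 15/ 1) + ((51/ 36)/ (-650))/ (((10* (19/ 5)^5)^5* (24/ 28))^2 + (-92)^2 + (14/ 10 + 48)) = -20127436655334568124675378266252047273698030674233526303655359748075686361/ 99640775521458258042947417159663600364841734510841047885721142944478568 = -202.00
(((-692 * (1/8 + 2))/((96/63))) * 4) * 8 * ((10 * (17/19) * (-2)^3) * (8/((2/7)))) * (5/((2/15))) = 2320913368.42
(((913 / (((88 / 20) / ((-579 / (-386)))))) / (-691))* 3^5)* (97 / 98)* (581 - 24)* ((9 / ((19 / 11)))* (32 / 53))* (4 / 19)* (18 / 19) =-466047558139680 / 12308660693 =-37863.38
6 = 6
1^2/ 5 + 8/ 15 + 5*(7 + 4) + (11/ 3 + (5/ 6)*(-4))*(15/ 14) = 11779/ 210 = 56.09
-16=-16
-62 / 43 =-1.44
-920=-920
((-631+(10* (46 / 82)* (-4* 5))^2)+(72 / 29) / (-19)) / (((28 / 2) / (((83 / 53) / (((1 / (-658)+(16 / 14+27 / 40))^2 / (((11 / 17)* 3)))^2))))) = 17723262529196760839304960000 / 38275185153758547667633147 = 463.05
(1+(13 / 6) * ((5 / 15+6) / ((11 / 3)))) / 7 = 313 / 462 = 0.68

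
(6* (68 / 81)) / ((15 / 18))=272 / 45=6.04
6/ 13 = 0.46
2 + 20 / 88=49 / 22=2.23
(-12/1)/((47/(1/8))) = -0.03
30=30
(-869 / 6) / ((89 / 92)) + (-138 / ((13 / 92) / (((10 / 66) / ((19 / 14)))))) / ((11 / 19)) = -141975182 / 419991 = -338.04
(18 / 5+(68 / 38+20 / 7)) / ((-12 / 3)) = -1371 / 665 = -2.06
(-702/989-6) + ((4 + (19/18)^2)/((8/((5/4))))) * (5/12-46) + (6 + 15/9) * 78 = 68274690821/123047424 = 554.86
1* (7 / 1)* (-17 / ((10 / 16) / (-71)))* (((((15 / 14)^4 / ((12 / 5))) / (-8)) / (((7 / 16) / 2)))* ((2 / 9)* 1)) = -2263125 / 2401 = -942.58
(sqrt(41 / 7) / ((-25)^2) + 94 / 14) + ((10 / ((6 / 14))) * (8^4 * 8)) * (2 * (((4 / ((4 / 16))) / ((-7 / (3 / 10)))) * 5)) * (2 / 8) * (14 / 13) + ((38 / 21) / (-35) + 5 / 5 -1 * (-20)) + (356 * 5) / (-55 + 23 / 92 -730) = -42335900666876 / 29993145 + sqrt(287) / 4375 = -1411519.22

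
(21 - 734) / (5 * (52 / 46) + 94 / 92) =-32798 / 307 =-106.83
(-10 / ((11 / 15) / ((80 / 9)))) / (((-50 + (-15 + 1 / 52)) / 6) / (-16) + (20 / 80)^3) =-6656000 / 38027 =-175.03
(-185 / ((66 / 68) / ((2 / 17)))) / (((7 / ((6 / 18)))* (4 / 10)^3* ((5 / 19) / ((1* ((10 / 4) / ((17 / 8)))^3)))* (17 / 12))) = -1406000000 / 19293351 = -72.87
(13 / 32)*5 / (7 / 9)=2.61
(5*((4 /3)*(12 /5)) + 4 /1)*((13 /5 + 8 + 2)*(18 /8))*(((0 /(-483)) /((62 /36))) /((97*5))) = 0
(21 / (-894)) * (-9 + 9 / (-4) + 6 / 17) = 5187 / 20264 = 0.26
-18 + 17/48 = -847/48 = -17.65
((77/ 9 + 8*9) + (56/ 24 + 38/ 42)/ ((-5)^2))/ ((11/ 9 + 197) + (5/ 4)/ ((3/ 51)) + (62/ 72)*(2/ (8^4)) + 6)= 1041031168/ 2909138225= 0.36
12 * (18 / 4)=54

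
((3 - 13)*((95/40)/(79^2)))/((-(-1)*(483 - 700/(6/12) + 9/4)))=95/22835819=0.00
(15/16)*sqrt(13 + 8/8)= 15*sqrt(14)/16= 3.51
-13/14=-0.93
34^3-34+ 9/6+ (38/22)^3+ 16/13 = 1359250455/34606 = 39277.88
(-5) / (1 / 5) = -25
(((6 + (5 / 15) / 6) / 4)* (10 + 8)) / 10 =109 / 40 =2.72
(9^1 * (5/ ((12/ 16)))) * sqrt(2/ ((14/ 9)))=68.03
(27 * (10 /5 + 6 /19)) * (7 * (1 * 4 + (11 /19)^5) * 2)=167408514504 /47045881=3558.41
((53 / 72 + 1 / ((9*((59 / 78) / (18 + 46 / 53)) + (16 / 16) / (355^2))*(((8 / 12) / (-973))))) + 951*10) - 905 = 15528968790193 / 3404927592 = 4560.73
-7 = -7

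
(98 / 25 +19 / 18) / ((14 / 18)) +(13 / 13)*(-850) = -295261 / 350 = -843.60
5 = 5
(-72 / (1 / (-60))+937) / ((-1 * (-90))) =5257 / 90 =58.41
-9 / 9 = -1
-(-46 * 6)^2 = -76176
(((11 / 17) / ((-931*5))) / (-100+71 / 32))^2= 123904 / 61312403287962225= 0.00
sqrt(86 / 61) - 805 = -805+sqrt(5246) / 61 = -803.81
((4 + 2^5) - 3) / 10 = 33 / 10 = 3.30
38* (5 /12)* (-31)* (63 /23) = -61845 /46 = -1344.46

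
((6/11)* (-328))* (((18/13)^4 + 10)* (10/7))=-1098104640/314171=-3495.25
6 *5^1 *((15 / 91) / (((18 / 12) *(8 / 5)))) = 2.06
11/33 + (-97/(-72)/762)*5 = 18773/54864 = 0.34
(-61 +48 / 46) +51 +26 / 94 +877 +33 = 974327 / 1081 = 901.32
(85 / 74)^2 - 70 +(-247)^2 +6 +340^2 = 966767645 / 5476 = 176546.32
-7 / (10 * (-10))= 7 / 100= 0.07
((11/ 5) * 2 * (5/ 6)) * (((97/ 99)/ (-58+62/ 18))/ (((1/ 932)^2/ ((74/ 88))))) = -779372884/ 16203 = -48100.53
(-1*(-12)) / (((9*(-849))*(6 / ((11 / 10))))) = -11 / 38205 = -0.00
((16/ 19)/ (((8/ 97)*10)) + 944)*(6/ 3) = 179554/ 95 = 1890.04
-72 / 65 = -1.11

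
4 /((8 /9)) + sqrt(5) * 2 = 2 * sqrt(5) + 9 /2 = 8.97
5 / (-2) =-5 / 2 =-2.50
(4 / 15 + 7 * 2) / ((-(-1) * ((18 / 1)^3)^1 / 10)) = 107 / 4374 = 0.02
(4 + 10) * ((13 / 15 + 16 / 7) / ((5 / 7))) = 4634 / 75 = 61.79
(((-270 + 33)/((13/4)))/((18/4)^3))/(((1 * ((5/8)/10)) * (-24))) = 5056/9477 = 0.53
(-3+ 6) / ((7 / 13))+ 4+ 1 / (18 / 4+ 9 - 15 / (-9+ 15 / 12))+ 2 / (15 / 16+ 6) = 2459917 / 247863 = 9.92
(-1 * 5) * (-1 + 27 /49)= 110 /49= 2.24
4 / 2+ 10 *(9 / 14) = 59 / 7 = 8.43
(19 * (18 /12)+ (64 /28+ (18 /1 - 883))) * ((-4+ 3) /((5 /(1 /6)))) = 3893 /140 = 27.81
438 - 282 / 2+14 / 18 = 2680 / 9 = 297.78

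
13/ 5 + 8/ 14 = 111/ 35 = 3.17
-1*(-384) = 384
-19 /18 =-1.06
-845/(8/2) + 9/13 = -10949/52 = -210.56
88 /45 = 1.96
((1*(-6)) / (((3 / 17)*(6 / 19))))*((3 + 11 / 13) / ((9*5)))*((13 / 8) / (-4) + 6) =-289085 / 5616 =-51.48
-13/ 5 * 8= -104/ 5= -20.80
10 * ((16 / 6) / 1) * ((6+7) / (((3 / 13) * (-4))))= -3380 / 9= -375.56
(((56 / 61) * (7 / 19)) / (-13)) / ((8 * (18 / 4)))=-98 / 135603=-0.00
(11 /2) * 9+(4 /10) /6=1487 /30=49.57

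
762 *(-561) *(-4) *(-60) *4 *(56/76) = -5745358080/19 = -302387267.37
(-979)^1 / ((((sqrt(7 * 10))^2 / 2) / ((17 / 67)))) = -16643 / 2345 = -7.10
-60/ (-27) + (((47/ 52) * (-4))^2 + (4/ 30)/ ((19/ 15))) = 445001/ 28899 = 15.40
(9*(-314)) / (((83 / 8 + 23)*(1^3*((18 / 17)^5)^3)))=-449400419087041079501 / 12509396143051954176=-35.93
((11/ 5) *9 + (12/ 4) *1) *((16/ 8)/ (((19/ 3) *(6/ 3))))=18/ 5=3.60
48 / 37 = 1.30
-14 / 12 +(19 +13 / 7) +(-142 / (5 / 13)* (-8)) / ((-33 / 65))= -892893 / 154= -5798.01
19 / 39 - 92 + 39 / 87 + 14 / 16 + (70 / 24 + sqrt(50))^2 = 9.57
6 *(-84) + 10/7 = -3518/7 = -502.57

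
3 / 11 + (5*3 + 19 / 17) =3065 / 187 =16.39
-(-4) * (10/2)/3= 20/3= 6.67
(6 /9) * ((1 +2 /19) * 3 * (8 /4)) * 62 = 5208 /19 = 274.11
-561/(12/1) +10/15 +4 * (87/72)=-165/4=-41.25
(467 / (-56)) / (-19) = 467 / 1064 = 0.44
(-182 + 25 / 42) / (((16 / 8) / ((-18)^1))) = 22857 / 14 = 1632.64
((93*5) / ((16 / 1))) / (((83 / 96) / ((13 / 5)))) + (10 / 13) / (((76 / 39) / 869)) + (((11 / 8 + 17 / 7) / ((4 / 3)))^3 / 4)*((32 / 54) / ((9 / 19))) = 1939442102775 / 4431142912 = 437.68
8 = 8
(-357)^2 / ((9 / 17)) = 240737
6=6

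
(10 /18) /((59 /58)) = 290 /531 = 0.55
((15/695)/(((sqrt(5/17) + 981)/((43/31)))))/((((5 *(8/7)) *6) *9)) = 557753/5639664703040 - 301 *sqrt(85)/50756982327360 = 0.00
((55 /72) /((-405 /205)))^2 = 5085025 /34012224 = 0.15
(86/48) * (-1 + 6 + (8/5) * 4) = 817/40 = 20.42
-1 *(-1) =1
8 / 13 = 0.62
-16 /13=-1.23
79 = 79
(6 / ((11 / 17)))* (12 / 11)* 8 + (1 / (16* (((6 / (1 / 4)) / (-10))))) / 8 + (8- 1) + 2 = 89.92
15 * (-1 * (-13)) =195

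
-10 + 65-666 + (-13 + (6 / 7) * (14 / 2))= -618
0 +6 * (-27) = -162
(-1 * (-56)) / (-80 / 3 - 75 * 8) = -21 / 235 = -0.09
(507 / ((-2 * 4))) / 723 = -169 / 1928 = -0.09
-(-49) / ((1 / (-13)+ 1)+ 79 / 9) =5733 / 1135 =5.05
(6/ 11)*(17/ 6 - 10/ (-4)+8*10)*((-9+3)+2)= -2048/ 11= -186.18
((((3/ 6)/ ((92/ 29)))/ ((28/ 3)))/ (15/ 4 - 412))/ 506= -87/ 1064271824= -0.00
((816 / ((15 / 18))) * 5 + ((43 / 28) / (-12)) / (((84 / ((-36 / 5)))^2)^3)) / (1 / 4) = 1008016631989551 / 51471437500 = 19584.00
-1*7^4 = -2401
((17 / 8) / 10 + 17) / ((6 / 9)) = 4131 / 160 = 25.82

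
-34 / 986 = -1 / 29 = -0.03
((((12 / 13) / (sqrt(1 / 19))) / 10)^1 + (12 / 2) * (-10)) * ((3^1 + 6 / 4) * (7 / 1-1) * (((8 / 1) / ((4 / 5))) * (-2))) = 32400-648 * sqrt(19) / 13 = 32182.73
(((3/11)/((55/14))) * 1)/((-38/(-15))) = 63/2299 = 0.03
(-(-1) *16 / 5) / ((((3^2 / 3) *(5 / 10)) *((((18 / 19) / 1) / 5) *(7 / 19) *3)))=5776 / 567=10.19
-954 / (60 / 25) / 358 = -795 / 716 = -1.11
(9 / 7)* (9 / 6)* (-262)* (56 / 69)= -9432 / 23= -410.09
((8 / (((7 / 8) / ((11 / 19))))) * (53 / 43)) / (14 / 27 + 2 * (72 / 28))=1.15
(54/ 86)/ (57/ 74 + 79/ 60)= 59940/ 199219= 0.30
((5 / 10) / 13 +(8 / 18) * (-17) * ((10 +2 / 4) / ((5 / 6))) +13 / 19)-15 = -270409 / 2470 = -109.48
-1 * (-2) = 2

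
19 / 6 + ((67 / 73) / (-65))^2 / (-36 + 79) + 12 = 88101319759 / 5808876450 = 15.17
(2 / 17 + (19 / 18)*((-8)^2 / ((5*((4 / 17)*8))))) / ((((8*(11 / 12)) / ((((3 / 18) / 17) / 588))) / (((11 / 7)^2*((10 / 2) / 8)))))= 61391 / 2398080384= 0.00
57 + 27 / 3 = 66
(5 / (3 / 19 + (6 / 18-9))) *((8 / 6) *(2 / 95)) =-8 / 485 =-0.02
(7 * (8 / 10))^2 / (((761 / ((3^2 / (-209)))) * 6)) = -1176 / 3976225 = -0.00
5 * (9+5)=70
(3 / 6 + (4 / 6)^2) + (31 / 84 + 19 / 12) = 365 / 126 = 2.90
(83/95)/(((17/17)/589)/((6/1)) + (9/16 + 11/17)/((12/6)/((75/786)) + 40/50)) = 1142164992/73037795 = 15.64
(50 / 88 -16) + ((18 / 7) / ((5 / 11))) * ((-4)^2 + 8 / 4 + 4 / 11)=136219 / 1540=88.45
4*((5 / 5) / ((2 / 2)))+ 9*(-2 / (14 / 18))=-134 / 7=-19.14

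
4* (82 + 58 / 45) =14992 / 45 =333.16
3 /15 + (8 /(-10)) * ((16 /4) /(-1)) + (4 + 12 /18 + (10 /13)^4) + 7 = 6604786 /428415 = 15.42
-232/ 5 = -46.40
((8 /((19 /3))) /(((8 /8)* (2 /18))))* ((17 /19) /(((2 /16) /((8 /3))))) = 78336 /361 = 217.00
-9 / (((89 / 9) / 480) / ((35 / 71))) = -1360800 / 6319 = -215.35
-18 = -18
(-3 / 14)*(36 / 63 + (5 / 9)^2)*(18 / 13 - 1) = -0.07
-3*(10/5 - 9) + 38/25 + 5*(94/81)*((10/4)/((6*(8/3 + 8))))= 2947967/129600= 22.75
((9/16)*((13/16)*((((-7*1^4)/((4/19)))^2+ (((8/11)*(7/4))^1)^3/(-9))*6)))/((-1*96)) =-2754084151/87228416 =-31.57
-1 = -1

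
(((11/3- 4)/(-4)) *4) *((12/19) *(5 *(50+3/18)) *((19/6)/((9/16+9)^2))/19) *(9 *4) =1541120/444771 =3.46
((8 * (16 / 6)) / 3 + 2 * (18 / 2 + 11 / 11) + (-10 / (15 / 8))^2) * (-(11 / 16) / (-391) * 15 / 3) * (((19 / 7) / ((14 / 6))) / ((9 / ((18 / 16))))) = 130625 / 1839264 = 0.07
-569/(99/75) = -14225/33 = -431.06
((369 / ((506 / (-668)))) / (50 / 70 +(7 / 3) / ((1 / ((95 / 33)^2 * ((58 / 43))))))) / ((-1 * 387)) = 28469826 / 606083465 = 0.05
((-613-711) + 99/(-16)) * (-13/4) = 276679/64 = 4323.11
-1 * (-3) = 3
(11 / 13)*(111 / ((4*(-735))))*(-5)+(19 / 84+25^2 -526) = 379853 / 3822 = 99.39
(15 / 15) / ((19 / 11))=11 / 19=0.58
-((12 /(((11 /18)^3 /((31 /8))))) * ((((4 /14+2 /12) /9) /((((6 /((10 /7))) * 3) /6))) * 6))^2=-3641837889600 /4253517961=-856.19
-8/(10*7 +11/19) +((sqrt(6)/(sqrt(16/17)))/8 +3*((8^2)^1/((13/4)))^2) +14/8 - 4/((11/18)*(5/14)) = sqrt(102)/32 +57171124837/49858380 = 1146.99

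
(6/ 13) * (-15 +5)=-60/ 13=-4.62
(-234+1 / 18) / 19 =-4211 / 342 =-12.31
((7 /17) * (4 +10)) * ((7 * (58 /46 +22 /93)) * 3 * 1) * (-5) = -10986290 /12121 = -906.38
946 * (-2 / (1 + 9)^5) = -473 / 25000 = -0.02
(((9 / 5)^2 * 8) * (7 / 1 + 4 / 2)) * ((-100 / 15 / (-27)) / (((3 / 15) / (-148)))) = -42624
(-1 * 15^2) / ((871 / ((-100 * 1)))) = 22500 / 871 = 25.83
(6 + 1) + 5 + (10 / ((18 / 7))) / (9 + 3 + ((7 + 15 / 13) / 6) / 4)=2032 / 165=12.32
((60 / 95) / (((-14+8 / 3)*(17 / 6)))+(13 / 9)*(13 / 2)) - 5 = 431845 / 98838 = 4.37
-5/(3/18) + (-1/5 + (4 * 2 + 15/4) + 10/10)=-349/20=-17.45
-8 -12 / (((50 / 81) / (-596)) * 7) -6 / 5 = 288046 / 175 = 1645.98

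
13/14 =0.93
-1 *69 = -69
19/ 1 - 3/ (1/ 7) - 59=-61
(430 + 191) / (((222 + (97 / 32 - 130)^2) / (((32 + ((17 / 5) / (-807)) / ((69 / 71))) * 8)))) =218924802048 / 22508974465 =9.73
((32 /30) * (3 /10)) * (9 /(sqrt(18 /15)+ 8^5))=1179648 /13421772785-36 * sqrt(30) /67108863925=0.00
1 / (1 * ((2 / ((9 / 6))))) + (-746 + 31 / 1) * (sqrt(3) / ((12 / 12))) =3 / 4-715 * sqrt(3) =-1237.67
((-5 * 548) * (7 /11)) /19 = -19180 /209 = -91.77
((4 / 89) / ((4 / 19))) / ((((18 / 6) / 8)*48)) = 19 / 1602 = 0.01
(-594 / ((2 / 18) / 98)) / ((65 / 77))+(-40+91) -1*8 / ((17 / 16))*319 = -688393297 / 1105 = -622980.36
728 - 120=608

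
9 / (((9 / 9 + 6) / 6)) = 7.71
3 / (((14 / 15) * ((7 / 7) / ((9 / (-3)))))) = -9.64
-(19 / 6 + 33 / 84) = -299 / 84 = -3.56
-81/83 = -0.98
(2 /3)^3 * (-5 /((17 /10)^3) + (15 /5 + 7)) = 117680 /44217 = 2.66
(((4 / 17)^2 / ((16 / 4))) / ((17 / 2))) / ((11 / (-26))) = -0.00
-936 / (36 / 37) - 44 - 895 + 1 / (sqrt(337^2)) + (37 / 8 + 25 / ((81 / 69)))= -136490513 / 72792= -1875.08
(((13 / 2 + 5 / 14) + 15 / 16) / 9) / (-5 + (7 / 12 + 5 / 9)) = -873 / 3892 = -0.22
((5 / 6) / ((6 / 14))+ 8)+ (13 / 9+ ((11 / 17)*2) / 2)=3683 / 306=12.04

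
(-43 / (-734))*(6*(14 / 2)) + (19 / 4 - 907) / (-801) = 3.59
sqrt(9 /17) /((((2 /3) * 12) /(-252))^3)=-22741.99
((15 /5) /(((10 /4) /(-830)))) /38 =-498 /19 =-26.21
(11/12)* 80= 220/3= 73.33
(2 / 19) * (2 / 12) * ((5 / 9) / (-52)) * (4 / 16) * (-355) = 1775 / 106704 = 0.02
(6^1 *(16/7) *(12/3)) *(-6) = -329.14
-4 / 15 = -0.27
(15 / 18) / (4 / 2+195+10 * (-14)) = 5 / 342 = 0.01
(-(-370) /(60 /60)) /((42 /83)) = 15355 /21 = 731.19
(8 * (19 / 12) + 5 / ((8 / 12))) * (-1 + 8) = 847 / 6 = 141.17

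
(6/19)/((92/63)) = 189/874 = 0.22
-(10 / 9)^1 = -10 / 9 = -1.11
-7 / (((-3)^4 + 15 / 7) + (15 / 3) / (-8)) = -392 / 4621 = -0.08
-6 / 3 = -2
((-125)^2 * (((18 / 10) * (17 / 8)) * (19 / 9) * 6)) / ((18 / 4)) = 1009375 / 6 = 168229.17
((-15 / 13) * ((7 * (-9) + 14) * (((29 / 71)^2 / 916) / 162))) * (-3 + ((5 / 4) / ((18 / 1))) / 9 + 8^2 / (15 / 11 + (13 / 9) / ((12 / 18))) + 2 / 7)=0.00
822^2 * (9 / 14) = 3040578 / 7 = 434368.29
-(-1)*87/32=2.72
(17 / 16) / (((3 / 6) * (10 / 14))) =119 / 40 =2.98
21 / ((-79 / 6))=-126 / 79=-1.59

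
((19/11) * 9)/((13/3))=513/143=3.59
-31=-31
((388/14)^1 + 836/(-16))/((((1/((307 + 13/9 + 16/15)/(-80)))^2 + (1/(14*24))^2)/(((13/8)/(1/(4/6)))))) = -9095716362096/22864471081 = -397.81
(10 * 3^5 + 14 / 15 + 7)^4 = 1788349254038481121 / 50625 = 35325417363723.08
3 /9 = 1 /3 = 0.33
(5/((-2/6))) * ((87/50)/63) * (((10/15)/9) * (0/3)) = 0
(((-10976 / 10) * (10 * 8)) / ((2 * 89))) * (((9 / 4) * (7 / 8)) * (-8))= 691488 / 89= 7769.53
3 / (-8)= -3 / 8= -0.38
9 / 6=3 / 2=1.50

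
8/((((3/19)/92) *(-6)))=-6992/9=-776.89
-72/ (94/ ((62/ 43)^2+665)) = -510.95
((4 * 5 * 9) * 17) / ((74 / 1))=1530 / 37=41.35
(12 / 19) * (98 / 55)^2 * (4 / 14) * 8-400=-22726576 / 57475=-395.42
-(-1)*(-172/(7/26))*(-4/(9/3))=17888/21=851.81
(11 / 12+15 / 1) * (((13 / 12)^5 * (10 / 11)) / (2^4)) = 354584815 / 262766592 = 1.35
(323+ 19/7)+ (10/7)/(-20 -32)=59275/182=325.69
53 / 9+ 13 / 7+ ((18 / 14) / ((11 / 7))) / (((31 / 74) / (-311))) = -12882530 / 21483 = -599.66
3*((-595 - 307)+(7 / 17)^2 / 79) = -61780539 / 22831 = -2705.99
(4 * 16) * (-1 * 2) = -128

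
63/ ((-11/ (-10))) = 630/ 11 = 57.27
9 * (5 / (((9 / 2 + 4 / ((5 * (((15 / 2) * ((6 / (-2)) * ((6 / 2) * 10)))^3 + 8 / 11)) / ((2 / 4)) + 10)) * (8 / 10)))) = 1902946278375 / 152235702226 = 12.50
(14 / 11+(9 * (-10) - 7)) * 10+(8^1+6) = -10376 / 11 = -943.27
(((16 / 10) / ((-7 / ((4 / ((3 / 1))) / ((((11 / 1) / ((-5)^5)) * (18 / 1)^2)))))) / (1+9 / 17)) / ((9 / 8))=340000 / 2189187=0.16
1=1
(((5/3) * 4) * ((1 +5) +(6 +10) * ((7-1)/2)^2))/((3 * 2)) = 500/3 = 166.67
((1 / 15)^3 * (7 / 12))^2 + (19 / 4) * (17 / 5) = 26490037549 / 1640250000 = 16.15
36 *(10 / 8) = 45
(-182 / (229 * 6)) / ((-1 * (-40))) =-91 / 27480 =-0.00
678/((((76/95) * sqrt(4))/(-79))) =-133905/4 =-33476.25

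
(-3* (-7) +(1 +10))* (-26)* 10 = -8320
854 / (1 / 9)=7686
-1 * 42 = -42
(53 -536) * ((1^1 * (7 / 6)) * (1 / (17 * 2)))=-1127 / 68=-16.57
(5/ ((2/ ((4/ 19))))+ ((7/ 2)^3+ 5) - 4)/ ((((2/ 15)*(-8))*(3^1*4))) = -33745/ 9728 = -3.47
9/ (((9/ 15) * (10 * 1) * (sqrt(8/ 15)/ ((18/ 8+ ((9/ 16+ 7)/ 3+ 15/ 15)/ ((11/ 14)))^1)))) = 1777 * sqrt(30)/ 704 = 13.83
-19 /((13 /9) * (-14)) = 171 /182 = 0.94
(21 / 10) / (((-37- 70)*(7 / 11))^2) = 363 / 801430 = 0.00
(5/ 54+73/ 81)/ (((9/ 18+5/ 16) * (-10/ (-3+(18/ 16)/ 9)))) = 3703/ 10530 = 0.35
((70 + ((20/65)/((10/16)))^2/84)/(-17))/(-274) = 3105503/206640525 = 0.02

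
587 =587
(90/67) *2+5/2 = 695/134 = 5.19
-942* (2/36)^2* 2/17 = -157/459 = -0.34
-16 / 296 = -2 / 37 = -0.05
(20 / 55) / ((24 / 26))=13 / 33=0.39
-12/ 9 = -4/ 3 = -1.33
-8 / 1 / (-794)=4 / 397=0.01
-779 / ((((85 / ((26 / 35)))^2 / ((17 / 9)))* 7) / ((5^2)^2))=-526604 / 52479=-10.03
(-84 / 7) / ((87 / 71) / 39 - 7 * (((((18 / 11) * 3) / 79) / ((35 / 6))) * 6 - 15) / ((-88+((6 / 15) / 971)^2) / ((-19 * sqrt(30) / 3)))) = 173936820506832201403769225184 / 783617129672656511775227458860989 - 41656204571181901350369053728680 * sqrt(30) / 783617129672656511775227458860989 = -0.29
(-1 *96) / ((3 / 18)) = -576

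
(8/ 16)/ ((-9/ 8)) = -4/ 9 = -0.44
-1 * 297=-297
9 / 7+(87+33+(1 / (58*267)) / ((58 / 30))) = 121.29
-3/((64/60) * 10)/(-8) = 9/256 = 0.04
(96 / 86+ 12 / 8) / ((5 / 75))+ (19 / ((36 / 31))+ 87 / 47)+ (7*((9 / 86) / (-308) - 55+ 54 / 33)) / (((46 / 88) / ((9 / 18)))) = -250882915 / 836694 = -299.85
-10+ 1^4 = -9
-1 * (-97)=97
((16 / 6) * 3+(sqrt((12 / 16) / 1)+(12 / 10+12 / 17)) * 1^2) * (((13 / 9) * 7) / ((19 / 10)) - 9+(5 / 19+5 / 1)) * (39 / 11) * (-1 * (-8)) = 14092 * sqrt(3) / 627+23730928 / 53295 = 484.20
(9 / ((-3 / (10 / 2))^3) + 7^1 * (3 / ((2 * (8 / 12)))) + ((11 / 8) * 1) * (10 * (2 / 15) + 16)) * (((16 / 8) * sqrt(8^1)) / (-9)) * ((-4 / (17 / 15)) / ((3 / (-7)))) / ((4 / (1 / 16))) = 875 * sqrt(2) / 7344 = 0.17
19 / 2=9.50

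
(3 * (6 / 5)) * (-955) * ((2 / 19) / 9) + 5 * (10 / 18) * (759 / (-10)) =-28619 / 114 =-251.04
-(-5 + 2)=3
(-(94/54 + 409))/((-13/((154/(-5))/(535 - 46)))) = -341572/171639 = -1.99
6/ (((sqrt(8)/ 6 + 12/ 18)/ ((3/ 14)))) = 27/ 7 - 27 * sqrt(2)/ 14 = 1.13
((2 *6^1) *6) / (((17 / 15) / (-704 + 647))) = -61560 / 17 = -3621.18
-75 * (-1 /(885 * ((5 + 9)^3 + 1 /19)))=95 /3076083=0.00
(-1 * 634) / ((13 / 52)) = -2536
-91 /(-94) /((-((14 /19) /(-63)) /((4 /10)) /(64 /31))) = 497952 /7285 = 68.35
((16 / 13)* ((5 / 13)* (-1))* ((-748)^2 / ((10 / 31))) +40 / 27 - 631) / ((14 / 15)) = -18746556385 / 21294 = -880368.01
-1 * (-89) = 89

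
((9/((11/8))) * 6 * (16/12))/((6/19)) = 1824/11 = 165.82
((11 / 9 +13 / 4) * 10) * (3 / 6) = 805 / 36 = 22.36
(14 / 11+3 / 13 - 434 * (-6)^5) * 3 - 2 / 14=10134480724 / 1001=10124356.37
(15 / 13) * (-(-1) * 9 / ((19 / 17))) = 2295 / 247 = 9.29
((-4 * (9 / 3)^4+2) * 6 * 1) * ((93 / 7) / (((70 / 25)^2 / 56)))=-1283400 / 7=-183342.86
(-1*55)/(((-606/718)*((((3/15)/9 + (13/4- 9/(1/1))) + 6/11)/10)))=-130317000/1036361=-125.74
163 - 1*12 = 151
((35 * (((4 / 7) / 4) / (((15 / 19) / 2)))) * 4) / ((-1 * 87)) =-152 / 261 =-0.58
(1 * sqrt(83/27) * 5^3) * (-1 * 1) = -125 * sqrt(249)/9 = -219.16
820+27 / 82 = 67267 / 82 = 820.33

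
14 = 14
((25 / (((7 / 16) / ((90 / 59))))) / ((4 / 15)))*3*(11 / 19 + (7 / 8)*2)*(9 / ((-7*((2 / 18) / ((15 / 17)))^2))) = -49822593750 / 269059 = -185173.49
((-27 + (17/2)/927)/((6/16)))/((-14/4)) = 400328/19467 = 20.56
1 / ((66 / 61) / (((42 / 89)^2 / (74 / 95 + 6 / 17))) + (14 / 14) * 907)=14481705 / 13214544169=0.00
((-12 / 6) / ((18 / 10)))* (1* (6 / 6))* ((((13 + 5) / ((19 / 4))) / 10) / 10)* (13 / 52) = -1 / 95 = -0.01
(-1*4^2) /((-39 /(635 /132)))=1.97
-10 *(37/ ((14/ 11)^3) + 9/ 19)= -4801945/ 26068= -184.21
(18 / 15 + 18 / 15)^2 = 144 / 25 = 5.76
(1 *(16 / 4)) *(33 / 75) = 44 / 25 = 1.76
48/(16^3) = 3/256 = 0.01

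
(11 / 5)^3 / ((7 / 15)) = 3993 / 175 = 22.82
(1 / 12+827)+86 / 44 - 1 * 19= 106925 / 132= 810.04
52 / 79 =0.66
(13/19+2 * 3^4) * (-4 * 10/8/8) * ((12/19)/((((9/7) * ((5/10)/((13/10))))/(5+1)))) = -281281/361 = -779.17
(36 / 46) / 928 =9 / 10672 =0.00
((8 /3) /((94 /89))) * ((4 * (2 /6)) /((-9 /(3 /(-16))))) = 89 /1269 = 0.07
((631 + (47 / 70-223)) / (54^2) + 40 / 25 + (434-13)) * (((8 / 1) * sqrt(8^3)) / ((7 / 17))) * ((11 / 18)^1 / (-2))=-64544709812 * sqrt(2) / 1607445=-56785.77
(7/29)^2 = 49/841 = 0.06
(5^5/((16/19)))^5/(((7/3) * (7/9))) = 19924245178699493408203125/51380224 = 387780426545035954.07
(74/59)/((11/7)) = 518/649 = 0.80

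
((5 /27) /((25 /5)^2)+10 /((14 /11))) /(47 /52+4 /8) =386464 /68985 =5.60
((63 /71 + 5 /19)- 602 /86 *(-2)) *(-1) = -15.15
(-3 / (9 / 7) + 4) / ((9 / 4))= 20 / 27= 0.74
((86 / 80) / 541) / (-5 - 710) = -43 / 15472600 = -0.00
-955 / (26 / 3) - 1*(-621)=510.81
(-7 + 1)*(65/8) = -195/4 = -48.75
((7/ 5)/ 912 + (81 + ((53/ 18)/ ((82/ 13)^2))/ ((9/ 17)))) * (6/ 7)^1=2399055877/ 34494120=69.55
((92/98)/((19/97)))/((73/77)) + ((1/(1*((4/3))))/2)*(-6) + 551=21507583/38836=553.81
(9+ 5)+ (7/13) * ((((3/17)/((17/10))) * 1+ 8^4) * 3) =24911852/3757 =6630.78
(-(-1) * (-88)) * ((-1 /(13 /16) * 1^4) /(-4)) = -352 /13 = -27.08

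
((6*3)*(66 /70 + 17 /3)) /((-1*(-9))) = 1388 /105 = 13.22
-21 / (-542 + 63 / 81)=0.04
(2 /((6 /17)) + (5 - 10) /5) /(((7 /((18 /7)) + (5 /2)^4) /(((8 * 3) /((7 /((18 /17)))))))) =41472 /102289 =0.41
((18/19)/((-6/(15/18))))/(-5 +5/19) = 1/36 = 0.03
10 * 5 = 50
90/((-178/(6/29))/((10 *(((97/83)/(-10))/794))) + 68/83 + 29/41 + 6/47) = 837770958/5440986284599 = 0.00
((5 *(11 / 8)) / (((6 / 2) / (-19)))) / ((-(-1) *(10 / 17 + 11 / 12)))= -17765 / 614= -28.93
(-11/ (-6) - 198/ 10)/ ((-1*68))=539/ 2040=0.26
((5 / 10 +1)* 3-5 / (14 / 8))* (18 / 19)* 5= 1035 / 133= 7.78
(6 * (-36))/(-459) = 8/17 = 0.47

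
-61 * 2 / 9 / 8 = -61 / 36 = -1.69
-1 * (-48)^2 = -2304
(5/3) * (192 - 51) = 235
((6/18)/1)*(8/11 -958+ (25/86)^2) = -77873005/244068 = -319.06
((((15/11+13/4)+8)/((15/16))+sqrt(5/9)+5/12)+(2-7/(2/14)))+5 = -3713/132+sqrt(5)/3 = -27.38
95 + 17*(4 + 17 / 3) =259.33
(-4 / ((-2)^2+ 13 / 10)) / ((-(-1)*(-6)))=20 / 159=0.13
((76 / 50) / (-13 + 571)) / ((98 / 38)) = 361 / 341775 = 0.00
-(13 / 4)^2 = -169 / 16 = -10.56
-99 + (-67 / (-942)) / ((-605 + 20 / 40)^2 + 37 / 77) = -5248074588647 / 53010854535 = -99.00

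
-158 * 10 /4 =-395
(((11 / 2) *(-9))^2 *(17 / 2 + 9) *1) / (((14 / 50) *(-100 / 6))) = -147015 / 16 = -9188.44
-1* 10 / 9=-10 / 9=-1.11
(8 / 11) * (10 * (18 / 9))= 160 / 11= 14.55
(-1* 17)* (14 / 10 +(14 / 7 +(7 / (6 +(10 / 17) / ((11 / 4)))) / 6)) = -303739 / 4980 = -60.99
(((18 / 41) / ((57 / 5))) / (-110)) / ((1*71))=-3 / 608399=-0.00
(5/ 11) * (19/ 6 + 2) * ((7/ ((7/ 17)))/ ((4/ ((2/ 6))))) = 2635/ 792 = 3.33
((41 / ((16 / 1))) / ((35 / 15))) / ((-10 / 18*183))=-369 / 34160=-0.01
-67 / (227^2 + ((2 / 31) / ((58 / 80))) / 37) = -2228621 / 1714009207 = -0.00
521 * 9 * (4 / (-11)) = -18756 / 11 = -1705.09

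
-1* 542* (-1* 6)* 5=16260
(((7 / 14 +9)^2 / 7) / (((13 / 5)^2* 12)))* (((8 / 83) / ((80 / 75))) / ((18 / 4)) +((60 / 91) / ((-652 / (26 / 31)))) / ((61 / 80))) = 91969758875 / 30507210757296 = 0.00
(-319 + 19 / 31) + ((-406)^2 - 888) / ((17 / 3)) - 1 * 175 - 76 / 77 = 67880613 / 2387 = 28437.63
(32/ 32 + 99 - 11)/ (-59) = -89/ 59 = -1.51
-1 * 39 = -39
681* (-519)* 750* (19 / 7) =-5036505750 / 7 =-719500821.43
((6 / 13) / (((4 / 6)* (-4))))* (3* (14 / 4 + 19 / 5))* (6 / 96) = -1971 / 8320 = -0.24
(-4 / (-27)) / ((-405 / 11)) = -44 / 10935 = -0.00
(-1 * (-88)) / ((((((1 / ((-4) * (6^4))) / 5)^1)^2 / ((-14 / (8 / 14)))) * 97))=-1448500838400 / 97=-14932998334.02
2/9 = 0.22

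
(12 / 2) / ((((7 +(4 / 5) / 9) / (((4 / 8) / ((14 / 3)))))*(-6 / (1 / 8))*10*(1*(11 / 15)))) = -405 / 1572032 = -0.00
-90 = -90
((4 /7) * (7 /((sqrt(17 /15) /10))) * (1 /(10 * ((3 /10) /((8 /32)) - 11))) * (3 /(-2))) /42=5 * sqrt(255) /5831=0.01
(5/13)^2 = 25/169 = 0.15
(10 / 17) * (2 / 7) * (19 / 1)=380 / 119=3.19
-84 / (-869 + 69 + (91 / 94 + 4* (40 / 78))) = 307944 / 2921731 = 0.11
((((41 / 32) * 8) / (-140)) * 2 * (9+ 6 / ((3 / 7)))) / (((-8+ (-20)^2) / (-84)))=2829 / 3920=0.72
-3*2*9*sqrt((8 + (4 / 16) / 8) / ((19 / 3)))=-27*sqrt(29298) / 76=-60.81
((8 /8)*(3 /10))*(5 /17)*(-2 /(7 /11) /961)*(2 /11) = -6 /114359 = -0.00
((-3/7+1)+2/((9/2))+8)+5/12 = 2377/252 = 9.43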